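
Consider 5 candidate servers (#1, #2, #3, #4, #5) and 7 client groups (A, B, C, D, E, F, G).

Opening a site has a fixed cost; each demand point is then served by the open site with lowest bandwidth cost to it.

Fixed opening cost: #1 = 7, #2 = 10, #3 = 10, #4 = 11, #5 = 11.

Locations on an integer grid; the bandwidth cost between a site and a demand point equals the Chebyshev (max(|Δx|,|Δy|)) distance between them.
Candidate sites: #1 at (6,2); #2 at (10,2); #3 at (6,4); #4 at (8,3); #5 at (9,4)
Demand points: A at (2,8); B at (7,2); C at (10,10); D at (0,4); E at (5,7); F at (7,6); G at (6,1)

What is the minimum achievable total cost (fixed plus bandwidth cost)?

Open {#3}: assign each demand point to its cheapest open site.
  A→#3 4, B→#3 2, C→#3 6, D→#3 6, E→#3 3, F→#3 2, G→#3 3
  bandwidth cost 26, fixed 10 → total 36.
Compare {#1}: bandwidth cost 31 + fixed 7 = 38.
Compare {#1, #3}: bandwidth cost 23 + fixed 17 = 40.
Compare {#4}: bandwidth cost 31 + fixed 11 = 42.
All other subsets cost ≥ 38. Minimum total cost: 36.

36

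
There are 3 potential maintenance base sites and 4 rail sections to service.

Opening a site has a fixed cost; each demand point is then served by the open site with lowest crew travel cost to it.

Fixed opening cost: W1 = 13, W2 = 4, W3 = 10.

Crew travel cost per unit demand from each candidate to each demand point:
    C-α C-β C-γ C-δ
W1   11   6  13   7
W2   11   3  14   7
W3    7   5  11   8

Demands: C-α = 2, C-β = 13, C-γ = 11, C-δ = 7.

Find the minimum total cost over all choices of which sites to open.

Open {W2, W3}: assign each demand point to its cheapest open site.
  C-α→W3 2×7=14, C-β→W2 13×3=39, C-γ→W3 11×11=121, C-δ→W2 7×7=49
  crew travel cost 223, fixed 14 → total 237.
Compare {W1, W2, W3}: crew travel cost 223 + fixed 27 = 250.
Compare {W3}: crew travel cost 256 + fixed 10 = 266.
Compare {W2}: crew travel cost 264 + fixed 4 = 268.
All other subsets cost ≥ 250. Minimum total cost: 237.

237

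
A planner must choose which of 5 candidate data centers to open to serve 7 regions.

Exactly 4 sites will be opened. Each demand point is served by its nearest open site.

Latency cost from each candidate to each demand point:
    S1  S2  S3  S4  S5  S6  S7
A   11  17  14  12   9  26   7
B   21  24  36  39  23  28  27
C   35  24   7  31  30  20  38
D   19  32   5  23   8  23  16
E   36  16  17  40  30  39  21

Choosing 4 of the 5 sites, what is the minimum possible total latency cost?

79

Open {A, C, D, E}.
  S1→A 11, S2→E 16, S3→D 5, S4→A 12, S5→D 8, S6→C 20, S7→A 7  ⇒ total 79.
Compare {A, B, C, D}: total 80.
Compare {A, B, C, E}: total 82.
No size-4 selection does better; minimum is 79.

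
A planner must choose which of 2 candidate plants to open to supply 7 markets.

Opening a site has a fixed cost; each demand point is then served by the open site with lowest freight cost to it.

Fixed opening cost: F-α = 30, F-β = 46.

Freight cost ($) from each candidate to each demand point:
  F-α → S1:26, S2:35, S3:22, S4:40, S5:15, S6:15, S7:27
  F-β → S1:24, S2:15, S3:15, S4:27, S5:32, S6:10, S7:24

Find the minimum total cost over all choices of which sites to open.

Open {F-β}: assign each demand point to its cheapest open site.
  S1→F-β 24, S2→F-β 15, S3→F-β 15, S4→F-β 27, S5→F-β 32, S6→F-β 10, S7→F-β 24
  freight cost 147, fixed 46 → total 193.
Compare {F-α, F-β}: freight cost 130 + fixed 76 = 206.
Compare {F-α}: freight cost 180 + fixed 30 = 210.

193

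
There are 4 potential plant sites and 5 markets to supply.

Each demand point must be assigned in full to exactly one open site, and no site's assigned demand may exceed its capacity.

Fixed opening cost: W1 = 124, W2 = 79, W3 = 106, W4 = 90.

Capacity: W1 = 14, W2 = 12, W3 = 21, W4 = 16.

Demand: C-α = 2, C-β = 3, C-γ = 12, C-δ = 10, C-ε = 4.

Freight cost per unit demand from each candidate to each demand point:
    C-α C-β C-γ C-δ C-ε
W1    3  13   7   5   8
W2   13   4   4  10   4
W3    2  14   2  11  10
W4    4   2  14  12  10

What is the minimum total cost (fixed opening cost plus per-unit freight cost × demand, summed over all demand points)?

382

Open {W1, W3}; cheapest assignment that respects the capacities:
  W1 (cap 14, load 14): C-δ, C-ε — cost 10×5 + 4×8 = 82
  W3 (cap 21, load 17): C-α, C-β, C-γ — cost 2×2 + 3×14 + 12×2 = 70
  Shipping 152, fixed 230 → total 382.
  Any other capacity-feasible assignment to {W1, W3} ships for at least 152.
Compare {W3, W4}: its best feasible assignment gives total 390.
Compare {W2, W3}: its best feasible assignment gives total 395.
Every other set of open sites that can feasibly serve all demand totals ≥ 390 even under its best assignment. Minimum: 382.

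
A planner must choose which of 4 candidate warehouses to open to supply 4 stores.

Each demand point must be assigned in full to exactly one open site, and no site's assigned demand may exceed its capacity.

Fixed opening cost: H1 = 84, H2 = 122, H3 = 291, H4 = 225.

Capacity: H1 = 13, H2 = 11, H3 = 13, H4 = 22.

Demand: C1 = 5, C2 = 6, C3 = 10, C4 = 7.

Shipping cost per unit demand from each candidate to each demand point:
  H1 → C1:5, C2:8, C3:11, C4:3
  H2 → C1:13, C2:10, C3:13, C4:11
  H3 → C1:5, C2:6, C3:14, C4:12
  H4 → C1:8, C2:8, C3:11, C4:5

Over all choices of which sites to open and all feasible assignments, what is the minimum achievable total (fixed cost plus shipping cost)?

Open {H1, H4}; cheapest assignment that respects the capacities:
  H1 (cap 13, load 12): C1, C4 — cost 5×5 + 7×3 = 46
  H4 (cap 22, load 16): C2, C3 — cost 6×8 + 10×11 = 158
  Shipping 204, fixed 309 → total 513.
  Any other capacity-feasible assignment to {H1, H4} ships for at least 204.
Compare {H2, H4}: its best feasible assignment gives total 592.
Compare {H1, H2, H4}: its best feasible assignment gives total 635.
Every other set of open sites that can feasibly serve all demand totals ≥ 592 even under its best assignment. Minimum: 513.

513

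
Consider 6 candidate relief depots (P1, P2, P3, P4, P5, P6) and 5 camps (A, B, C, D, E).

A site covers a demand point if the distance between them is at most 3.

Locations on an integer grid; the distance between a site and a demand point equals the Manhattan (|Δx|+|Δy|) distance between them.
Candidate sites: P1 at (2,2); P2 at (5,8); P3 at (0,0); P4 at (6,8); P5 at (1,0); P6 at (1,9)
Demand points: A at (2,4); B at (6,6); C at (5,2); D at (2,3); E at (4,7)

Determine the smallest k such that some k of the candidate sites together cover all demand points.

Coverage sets (demand points within 3 of each site):
  P1: {A, C, D}
  P2: {B, E}
  P3: {}
  P4: {B, E}
  P5: {}
  P6: {}
No single site covers all 5 demand points.
But {P1, P2} covers everything, so the minimum is 2.

2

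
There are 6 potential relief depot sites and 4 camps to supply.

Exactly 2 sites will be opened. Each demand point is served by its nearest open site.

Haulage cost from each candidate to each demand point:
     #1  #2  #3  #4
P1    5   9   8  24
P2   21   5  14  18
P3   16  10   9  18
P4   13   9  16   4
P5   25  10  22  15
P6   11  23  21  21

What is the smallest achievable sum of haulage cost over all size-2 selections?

Open {P1, P4}.
  #1→P1 5, #2→P1 9, #3→P1 8, #4→P4 4  ⇒ total 26.
Compare {P3, P4}: total 35.
Compare {P1, P2}: total 36.
No size-2 selection does better; minimum is 26.

26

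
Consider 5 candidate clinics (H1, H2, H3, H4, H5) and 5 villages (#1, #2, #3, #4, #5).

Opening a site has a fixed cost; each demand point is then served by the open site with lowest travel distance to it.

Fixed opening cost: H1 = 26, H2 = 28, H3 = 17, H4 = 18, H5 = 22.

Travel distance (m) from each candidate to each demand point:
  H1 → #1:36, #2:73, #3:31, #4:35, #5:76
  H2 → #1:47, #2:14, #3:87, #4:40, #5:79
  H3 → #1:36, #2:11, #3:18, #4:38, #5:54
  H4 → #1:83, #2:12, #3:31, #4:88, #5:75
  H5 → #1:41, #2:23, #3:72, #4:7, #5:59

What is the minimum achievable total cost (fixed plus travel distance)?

165

Open {H3, H5}: assign each demand point to its cheapest open site.
  #1→H3 36, #2→H3 11, #3→H3 18, #4→H5 7, #5→H3 54
  travel distance 126, fixed 39 → total 165.
Compare {H3}: travel distance 157 + fixed 17 = 174.
Compare {H3, H4, H5}: travel distance 126 + fixed 57 = 183.
Compare {H4, H5}: travel distance 150 + fixed 40 = 190.
All other subsets cost ≥ 174. Minimum total cost: 165.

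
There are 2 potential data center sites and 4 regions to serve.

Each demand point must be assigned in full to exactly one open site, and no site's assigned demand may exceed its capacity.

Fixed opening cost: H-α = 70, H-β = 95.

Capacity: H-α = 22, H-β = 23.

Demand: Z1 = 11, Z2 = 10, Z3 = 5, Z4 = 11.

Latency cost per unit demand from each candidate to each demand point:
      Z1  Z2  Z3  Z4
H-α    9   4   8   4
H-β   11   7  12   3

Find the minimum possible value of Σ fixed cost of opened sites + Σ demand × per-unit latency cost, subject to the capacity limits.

Open {H-α, H-β}; cheapest assignment that respects the capacities:
  H-α (cap 22, load 21): Z1, Z2 — cost 11×9 + 10×4 = 139
  H-β (cap 23, load 16): Z3, Z4 — cost 5×12 + 11×3 = 93
  Shipping 232, fixed 165 → total 397.
  Any other capacity-feasible assignment to {H-α, H-β} ships for at least 232.
Total demand is 37 and no other set of sites has combined capacity ≥ 37, so {H-α, H-β} is the only feasible choice of open sites. Minimum: 397.

397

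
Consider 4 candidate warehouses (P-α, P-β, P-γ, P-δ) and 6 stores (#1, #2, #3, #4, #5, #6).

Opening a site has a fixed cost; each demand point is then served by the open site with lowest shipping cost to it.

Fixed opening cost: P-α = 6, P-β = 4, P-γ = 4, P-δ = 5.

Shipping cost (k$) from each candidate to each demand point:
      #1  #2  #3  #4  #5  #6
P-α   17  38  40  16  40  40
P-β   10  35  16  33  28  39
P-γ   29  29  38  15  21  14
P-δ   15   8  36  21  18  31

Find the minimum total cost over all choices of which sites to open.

94

Open {P-β, P-γ, P-δ}: assign each demand point to its cheapest open site.
  #1→P-β 10, #2→P-δ 8, #3→P-β 16, #4→P-γ 15, #5→P-δ 18, #6→P-γ 14
  shipping cost 81, fixed 13 → total 94.
Compare {P-α, P-β, P-γ, P-δ}: shipping cost 81 + fixed 19 = 100.
Compare {P-β, P-γ}: shipping cost 105 + fixed 8 = 113.
Compare {P-β, P-δ}: shipping cost 104 + fixed 9 = 113.
All other subsets cost ≥ 100. Minimum total cost: 94.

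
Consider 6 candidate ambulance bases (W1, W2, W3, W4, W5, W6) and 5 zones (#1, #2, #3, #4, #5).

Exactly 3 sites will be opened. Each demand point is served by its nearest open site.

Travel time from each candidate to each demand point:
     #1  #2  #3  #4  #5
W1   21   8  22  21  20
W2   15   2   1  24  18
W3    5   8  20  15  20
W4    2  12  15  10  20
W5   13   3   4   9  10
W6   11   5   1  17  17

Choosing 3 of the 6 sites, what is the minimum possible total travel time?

Open {W2, W4, W5}.
  #1→W4 2, #2→W2 2, #3→W2 1, #4→W5 9, #5→W5 10  ⇒ total 24.
Compare {W4, W5, W6}: total 25.
Compare {W2, W3, W5}: total 27.
No size-3 selection does better; minimum is 24.

24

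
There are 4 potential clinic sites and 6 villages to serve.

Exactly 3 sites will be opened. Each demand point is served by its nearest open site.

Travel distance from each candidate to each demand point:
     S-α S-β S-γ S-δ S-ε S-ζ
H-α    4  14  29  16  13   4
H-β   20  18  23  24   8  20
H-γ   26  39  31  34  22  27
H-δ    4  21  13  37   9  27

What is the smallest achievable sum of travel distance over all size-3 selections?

59

Open {H-α, H-β, H-δ}.
  S-α→H-α 4, S-β→H-α 14, S-γ→H-δ 13, S-δ→H-α 16, S-ε→H-β 8, S-ζ→H-α 4  ⇒ total 59.
Compare {H-α, H-γ, H-δ}: total 60.
Compare {H-α, H-β, H-γ}: total 69.
No size-3 selection does better; minimum is 59.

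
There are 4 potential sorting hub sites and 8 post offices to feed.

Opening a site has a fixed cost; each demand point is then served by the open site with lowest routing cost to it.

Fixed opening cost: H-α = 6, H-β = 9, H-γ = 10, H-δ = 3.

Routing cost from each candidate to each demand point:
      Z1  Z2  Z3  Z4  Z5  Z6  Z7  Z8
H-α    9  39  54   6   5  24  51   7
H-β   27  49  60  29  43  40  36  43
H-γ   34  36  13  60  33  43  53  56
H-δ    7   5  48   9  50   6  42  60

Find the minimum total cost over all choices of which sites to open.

Open {H-α, H-γ, H-δ}: assign each demand point to its cheapest open site.
  Z1→H-δ 7, Z2→H-δ 5, Z3→H-γ 13, Z4→H-α 6, Z5→H-α 5, Z6→H-δ 6, Z7→H-δ 42, Z8→H-α 7
  routing cost 91, fixed 19 → total 110.
Compare {H-α, H-β, H-γ, H-δ}: routing cost 85 + fixed 28 = 113.
Compare {H-α, H-δ}: routing cost 126 + fixed 9 = 135.
Compare {H-α, H-β, H-δ}: routing cost 120 + fixed 18 = 138.
All other subsets cost ≥ 113. Minimum total cost: 110.

110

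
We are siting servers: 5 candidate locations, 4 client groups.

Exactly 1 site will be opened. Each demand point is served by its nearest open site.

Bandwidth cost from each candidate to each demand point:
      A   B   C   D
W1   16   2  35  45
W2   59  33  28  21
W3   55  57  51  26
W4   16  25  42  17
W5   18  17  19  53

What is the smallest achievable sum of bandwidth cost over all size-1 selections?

Open {W1}.
  A→W1 16, B→W1 2, C→W1 35, D→W1 45  ⇒ total 98.
Compare {W4}: total 100.
Compare {W5}: total 107.
No size-1 selection does better; minimum is 98.

98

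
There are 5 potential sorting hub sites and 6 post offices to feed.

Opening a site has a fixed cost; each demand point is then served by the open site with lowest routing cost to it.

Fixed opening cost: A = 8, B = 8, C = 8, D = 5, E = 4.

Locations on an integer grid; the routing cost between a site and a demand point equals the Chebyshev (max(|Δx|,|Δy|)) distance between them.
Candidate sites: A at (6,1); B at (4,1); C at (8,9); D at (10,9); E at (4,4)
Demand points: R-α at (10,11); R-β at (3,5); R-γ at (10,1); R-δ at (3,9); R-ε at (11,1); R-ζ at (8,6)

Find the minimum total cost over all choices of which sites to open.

33

Open {D, E}: assign each demand point to its cheapest open site.
  R-α→D 2, R-β→E 1, R-γ→E 6, R-δ→E 5, R-ε→E 7, R-ζ→D 3
  routing cost 24, fixed 9 → total 33.
Compare {E}: routing cost 30 + fixed 4 = 34.
Compare {C, E}: routing cost 24 + fixed 12 = 36.
Compare {A, D, E}: routing cost 20 + fixed 17 = 37.
All other subsets cost ≥ 34. Minimum total cost: 33.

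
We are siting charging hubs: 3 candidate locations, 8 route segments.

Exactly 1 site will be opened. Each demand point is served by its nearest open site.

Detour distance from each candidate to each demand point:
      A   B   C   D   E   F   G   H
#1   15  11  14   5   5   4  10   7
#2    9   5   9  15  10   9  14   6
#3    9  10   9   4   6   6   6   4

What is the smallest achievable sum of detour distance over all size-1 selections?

54

Open {#3}.
  A→#3 9, B→#3 10, C→#3 9, D→#3 4, E→#3 6, F→#3 6, G→#3 6, H→#3 4  ⇒ total 54.
Compare {#1}: total 71.
Compare {#2}: total 77.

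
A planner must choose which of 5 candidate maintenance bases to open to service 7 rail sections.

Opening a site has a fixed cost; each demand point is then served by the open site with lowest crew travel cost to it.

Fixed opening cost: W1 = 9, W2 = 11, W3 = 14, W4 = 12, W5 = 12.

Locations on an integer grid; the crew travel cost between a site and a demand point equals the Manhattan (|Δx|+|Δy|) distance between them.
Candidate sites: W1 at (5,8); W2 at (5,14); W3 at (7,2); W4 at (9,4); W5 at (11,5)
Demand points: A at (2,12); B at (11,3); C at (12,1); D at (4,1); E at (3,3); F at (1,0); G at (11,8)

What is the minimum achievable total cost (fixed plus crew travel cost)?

Open {W1, W3}: assign each demand point to its cheapest open site.
  A→W1 7, B→W3 5, C→W3 6, D→W3 4, E→W3 5, F→W3 8, G→W1 6
  crew travel cost 41, fixed 23 → total 64.
Compare {W1, W5}: crew travel cost 44 + fixed 21 = 65.
Compare {W3}: crew travel cost 53 + fixed 14 = 67.
Compare {W2, W3}: crew travel cost 43 + fixed 25 = 68.
All other subsets cost ≥ 65. Minimum total cost: 64.

64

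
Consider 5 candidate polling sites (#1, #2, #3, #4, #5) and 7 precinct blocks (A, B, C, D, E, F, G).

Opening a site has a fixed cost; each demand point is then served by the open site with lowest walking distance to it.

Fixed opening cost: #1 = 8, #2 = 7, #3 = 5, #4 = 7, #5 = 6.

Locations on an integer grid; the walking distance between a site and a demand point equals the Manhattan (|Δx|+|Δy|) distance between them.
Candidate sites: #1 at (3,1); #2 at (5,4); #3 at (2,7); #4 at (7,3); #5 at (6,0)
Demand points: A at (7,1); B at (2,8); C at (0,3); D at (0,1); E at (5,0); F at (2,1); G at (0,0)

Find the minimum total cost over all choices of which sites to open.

34

Open {#1, #3}: assign each demand point to its cheapest open site.
  A→#1 4, B→#3 1, C→#1 5, D→#1 3, E→#1 3, F→#1 1, G→#1 4
  walking distance 21, fixed 13 → total 34.
Compare {#1}: walking distance 28 + fixed 8 = 36.
Compare {#1, #3, #5}: walking distance 17 + fixed 19 = 36.
Compare {#1, #5}: walking distance 24 + fixed 14 = 38.
All other subsets cost ≥ 36. Minimum total cost: 34.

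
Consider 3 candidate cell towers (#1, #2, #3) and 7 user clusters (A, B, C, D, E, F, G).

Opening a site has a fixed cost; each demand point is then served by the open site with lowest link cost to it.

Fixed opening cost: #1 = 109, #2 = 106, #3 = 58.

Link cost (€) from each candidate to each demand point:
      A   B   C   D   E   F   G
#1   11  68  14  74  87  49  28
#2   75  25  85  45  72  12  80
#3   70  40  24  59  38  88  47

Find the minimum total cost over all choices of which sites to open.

Open {#1, #3}: assign each demand point to its cheapest open site.
  A→#1 11, B→#3 40, C→#1 14, D→#3 59, E→#3 38, F→#1 49, G→#1 28
  link cost 239, fixed 167 → total 406.
Compare {#1, #2}: link cost 207 + fixed 215 = 422.
Compare {#3}: link cost 366 + fixed 58 = 424.
Compare {#2, #3}: link cost 261 + fixed 164 = 425.
All other subsets cost ≥ 422. Minimum total cost: 406.

406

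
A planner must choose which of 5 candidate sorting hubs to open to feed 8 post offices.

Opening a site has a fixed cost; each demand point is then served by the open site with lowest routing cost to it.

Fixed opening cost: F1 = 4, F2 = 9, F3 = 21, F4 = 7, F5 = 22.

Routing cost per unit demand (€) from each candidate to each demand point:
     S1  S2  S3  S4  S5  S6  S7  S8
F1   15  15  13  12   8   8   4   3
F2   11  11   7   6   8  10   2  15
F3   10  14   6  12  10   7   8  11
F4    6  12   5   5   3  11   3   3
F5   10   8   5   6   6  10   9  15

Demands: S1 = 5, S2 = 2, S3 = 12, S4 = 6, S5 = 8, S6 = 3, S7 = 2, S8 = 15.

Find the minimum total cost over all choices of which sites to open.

Open {F1, F4}: assign each demand point to its cheapest open site.
  S1→F4 5×6=30, S2→F4 2×12=24, S3→F4 12×5=60, S4→F4 6×5=30, S5→F4 8×3=24, S6→F1 3×8=24, S7→F4 2×3=6, S8→F1 15×3=45
  routing cost 243, fixed 11 → total 254.
Compare {F4}: routing cost 252 + fixed 7 = 259.
Compare {F1, F2, F4}: routing cost 239 + fixed 20 = 259.
Compare {F2, F4}: routing cost 245 + fixed 16 = 261.
All other subsets cost ≥ 259. Minimum total cost: 254.

254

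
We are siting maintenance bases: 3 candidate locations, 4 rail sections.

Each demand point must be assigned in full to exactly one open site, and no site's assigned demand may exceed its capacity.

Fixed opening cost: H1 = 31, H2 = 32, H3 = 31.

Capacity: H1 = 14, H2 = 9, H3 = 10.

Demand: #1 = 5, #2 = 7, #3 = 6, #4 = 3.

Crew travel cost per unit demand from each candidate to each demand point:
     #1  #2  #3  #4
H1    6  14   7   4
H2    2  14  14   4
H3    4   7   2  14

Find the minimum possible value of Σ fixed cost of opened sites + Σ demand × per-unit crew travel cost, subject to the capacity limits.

Open {H1, H3}; cheapest assignment that respects the capacities:
  H1 (cap 14, load 14): #1, #3, #4 — cost 5×6 + 6×7 + 3×4 = 84
  H3 (cap 10, load 7): #2 — cost 7×7 = 49
  Shipping 133, fixed 62 → total 195.
  Any other capacity-feasible assignment to {H1, H3} ships for at least 133.
Compare {H1, H2, H3}: its best feasible assignment gives total 207.
Compare {H1, H2}: its best feasible assignment gives total 225.
Every other set of open sites that can feasibly serve all demand totals ≥ 207 even under its best assignment. Minimum: 195.

195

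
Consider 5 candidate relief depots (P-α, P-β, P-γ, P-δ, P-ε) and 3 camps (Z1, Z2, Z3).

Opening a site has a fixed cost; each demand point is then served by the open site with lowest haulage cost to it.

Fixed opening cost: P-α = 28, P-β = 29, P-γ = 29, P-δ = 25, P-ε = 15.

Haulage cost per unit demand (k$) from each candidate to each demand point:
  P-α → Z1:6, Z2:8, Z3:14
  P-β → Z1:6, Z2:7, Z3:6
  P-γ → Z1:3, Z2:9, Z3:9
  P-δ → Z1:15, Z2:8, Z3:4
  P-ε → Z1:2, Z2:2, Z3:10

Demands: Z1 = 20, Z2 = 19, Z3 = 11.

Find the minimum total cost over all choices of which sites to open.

162

Open {P-δ, P-ε}: assign each demand point to its cheapest open site.
  Z1→P-ε 20×2=40, Z2→P-ε 19×2=38, Z3→P-δ 11×4=44
  haulage cost 122, fixed 40 → total 162.
Compare {P-β, P-ε}: haulage cost 144 + fixed 44 = 188.
Compare {P-α, P-δ, P-ε}: haulage cost 122 + fixed 68 = 190.
Compare {P-β, P-δ, P-ε}: haulage cost 122 + fixed 69 = 191.
All other subsets cost ≥ 188. Minimum total cost: 162.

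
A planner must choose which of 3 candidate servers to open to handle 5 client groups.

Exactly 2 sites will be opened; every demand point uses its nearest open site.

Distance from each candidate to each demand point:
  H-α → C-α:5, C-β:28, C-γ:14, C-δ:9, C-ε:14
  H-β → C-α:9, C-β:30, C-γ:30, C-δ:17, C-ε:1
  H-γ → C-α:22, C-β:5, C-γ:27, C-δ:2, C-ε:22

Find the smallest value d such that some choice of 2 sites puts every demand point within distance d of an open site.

Open {H-α, H-γ}.
  Farthest demand point is C-γ at distance 14 (to H-α); all others are ≤ 14.
With {H-β, H-γ} the worst case is 27.
With {H-α, H-β} the worst case is 28.
No size-2 selection achieves below 14.

14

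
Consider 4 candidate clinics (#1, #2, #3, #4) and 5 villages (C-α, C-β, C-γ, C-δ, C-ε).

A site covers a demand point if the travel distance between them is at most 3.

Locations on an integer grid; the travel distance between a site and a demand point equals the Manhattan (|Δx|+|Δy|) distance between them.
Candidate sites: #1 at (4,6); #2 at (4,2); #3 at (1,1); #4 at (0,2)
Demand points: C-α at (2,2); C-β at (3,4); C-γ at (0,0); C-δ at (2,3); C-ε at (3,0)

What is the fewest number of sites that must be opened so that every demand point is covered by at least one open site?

2

Coverage sets (demand points within 3 of each site):
  #1: {C-β}
  #2: {C-α, C-β, C-δ, C-ε}
  #3: {C-α, C-γ, C-δ, C-ε}
  #4: {C-α, C-γ, C-δ}
No single site covers all 5 demand points.
But {#1, #3} covers everything, so the minimum is 2.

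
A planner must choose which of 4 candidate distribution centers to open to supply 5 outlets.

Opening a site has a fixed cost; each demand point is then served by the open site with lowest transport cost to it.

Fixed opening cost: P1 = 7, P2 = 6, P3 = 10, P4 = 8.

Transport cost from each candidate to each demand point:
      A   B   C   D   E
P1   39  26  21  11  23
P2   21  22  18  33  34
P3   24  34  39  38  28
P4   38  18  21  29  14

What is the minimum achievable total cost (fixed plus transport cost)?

103

Open {P1, P2, P4}: assign each demand point to its cheapest open site.
  A→P2 21, B→P4 18, C→P2 18, D→P1 11, E→P4 14
  transport cost 82, fixed 21 → total 103.
Compare {P1, P2}: transport cost 95 + fixed 13 = 108.
Compare {P1, P3, P4}: transport cost 88 + fixed 25 = 113.
Compare {P1, P2, P3, P4}: transport cost 82 + fixed 31 = 113.
All other subsets cost ≥ 108. Minimum total cost: 103.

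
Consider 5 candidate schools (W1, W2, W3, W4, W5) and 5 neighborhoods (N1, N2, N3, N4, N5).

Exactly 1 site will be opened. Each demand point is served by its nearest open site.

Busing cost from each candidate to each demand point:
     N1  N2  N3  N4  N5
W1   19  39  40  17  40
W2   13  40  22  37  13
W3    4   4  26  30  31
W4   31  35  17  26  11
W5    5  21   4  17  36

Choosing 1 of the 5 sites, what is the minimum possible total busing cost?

Open {W5}.
  N1→W5 5, N2→W5 21, N3→W5 4, N4→W5 17, N5→W5 36  ⇒ total 83.
Compare {W3}: total 95.
Compare {W4}: total 120.
No size-1 selection does better; minimum is 83.

83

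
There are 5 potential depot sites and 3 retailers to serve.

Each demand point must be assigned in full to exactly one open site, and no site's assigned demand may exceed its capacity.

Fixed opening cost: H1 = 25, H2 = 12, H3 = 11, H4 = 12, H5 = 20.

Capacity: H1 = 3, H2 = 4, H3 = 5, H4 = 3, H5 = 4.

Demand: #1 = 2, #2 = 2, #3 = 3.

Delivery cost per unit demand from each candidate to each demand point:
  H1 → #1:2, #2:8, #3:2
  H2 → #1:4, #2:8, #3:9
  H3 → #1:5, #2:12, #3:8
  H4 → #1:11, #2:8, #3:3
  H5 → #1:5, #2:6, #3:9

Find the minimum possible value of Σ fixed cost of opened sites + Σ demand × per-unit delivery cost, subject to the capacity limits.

57

Open {H2, H4}; cheapest assignment that respects the capacities:
  H2 (cap 4, load 4): #1, #2 — cost 2×4 + 2×8 = 24
  H4 (cap 3, load 3): #3 — cost 3×3 = 9
  Shipping 33, fixed 24 → total 57.
  Any other capacity-feasible assignment to {H2, H4} ships for at least 33.
Compare {H4, H5}: its best feasible assignment gives total 63.
Compare {H3, H4}: its best feasible assignment gives total 66.
Every other set of open sites that can feasibly serve all demand totals ≥ 63 even under its best assignment. Minimum: 57.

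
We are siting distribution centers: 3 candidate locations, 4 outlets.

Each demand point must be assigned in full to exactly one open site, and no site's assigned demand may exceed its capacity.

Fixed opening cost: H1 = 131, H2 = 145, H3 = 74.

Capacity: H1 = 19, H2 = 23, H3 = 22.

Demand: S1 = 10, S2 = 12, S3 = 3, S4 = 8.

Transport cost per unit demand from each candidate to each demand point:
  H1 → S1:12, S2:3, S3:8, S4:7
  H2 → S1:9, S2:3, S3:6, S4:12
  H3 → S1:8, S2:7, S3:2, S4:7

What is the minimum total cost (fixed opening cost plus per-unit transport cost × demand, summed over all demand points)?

383

Open {H1, H3}; cheapest assignment that respects the capacities:
  H1 (cap 19, load 12): S2 — cost 12×3 = 36
  H3 (cap 22, load 21): S1, S3, S4 — cost 10×8 + 3×2 + 8×7 = 142
  Shipping 178, fixed 205 → total 383.
  Any other capacity-feasible assignment to {H1, H3} ships for at least 178.
Compare {H2, H3}: its best feasible assignment gives total 397.
Compare {H1, H2}: its best feasible assignment gives total 482.
Every other set of open sites that can feasibly serve all demand totals ≥ 397 even under its best assignment. Minimum: 383.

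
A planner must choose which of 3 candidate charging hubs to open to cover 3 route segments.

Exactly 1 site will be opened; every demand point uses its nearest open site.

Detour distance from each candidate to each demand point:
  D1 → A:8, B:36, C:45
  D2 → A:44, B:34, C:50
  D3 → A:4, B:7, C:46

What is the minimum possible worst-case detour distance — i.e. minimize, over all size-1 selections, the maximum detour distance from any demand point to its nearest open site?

45

Open {D1}.
  Farthest demand point is C at detour distance 45 (to D1); all others are ≤ 45.
With {D3} the worst case is 46.
With {D2} the worst case is 50.
No size-1 selection achieves below 45.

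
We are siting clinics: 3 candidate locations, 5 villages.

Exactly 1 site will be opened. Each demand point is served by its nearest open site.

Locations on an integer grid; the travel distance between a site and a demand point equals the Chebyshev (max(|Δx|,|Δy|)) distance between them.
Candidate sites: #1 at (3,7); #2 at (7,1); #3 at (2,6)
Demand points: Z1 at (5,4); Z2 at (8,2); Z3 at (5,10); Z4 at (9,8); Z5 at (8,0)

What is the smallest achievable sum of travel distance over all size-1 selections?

21

Open {#2}.
  Z1→#2 3, Z2→#2 1, Z3→#2 9, Z4→#2 7, Z5→#2 1  ⇒ total 21.
Compare {#1}: total 24.
Compare {#3}: total 26.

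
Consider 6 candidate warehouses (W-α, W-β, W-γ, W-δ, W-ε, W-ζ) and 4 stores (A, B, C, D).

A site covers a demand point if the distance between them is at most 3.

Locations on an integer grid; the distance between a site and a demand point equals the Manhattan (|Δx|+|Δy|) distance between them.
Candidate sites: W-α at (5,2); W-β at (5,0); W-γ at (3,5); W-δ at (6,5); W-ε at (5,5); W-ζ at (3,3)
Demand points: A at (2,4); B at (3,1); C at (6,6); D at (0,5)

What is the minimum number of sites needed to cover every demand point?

3

Coverage sets (demand points within 3 of each site):
  W-α: {B}
  W-β: {B}
  W-γ: {A, D}
  W-δ: {C}
  W-ε: {C}
  W-ζ: {A, B}
No 2 sites suffice: every size-2 union leaves at least one demand point uncovered.
But {W-α, W-γ, W-δ} covers everything, so the minimum is 3.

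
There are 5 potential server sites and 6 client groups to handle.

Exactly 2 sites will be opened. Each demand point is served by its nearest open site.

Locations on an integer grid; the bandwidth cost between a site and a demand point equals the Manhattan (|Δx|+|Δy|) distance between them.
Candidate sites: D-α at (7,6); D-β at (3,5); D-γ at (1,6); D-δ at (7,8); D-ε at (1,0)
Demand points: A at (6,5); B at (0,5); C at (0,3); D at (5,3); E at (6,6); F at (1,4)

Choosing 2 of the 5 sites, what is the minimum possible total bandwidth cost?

Open {D-α, D-γ}.
  A→D-α 2, B→D-γ 2, C→D-γ 4, D→D-α 5, E→D-α 1, F→D-γ 2  ⇒ total 16.
Compare {D-α, D-β}: total 18.
Compare {D-β, D-γ}: total 19.
No size-2 selection does better; minimum is 16.

16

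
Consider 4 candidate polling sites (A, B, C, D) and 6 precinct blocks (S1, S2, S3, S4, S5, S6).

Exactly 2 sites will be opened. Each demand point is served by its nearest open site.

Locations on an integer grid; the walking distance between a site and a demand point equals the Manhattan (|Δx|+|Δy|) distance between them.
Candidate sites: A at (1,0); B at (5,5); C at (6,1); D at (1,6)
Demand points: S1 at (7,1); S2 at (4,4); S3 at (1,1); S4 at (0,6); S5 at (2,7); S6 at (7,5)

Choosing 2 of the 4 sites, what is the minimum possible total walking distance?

Open {B, D}.
  S1→B 6, S2→B 2, S3→D 5, S4→D 1, S5→D 2, S6→B 2  ⇒ total 18.
Compare {C, D}: total 19.
Compare {B, C}: total 21.
No size-2 selection does better; minimum is 18.

18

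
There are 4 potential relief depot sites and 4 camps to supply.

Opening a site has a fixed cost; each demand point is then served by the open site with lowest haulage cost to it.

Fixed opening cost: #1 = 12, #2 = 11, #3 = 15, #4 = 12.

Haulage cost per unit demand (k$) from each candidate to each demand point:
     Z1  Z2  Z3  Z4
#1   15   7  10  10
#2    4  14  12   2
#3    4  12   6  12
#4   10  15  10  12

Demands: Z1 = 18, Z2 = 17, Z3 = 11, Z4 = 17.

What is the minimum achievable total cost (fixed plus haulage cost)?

Open {#1, #2, #3}: assign each demand point to its cheapest open site.
  Z1→#2 18×4=72, Z2→#1 17×7=119, Z3→#3 11×6=66, Z4→#2 17×2=34
  haulage cost 291, fixed 38 → total 329.
Compare {#1, #2, #3, #4}: haulage cost 291 + fixed 50 = 341.
Compare {#1, #2}: haulage cost 335 + fixed 23 = 358.
Compare {#1, #2, #4}: haulage cost 335 + fixed 35 = 370.
All other subsets cost ≥ 341. Minimum total cost: 329.

329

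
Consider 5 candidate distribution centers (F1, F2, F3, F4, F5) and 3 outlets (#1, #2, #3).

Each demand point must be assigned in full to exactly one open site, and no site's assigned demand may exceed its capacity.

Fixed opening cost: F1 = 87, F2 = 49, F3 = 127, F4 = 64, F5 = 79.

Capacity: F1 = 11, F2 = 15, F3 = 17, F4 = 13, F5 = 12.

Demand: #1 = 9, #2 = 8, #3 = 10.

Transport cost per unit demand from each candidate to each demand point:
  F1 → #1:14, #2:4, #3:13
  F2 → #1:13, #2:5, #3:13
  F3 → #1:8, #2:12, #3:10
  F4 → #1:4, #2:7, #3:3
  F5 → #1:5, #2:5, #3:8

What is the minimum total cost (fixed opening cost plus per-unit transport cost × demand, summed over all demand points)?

307

Open {F2, F4, F5}; cheapest assignment that respects the capacities:
  F2 (cap 15, load 8): #2 — cost 8×5 = 40
  F4 (cap 13, load 10): #3 — cost 10×3 = 30
  F5 (cap 12, load 9): #1 — cost 9×5 = 45
  Shipping 115, fixed 192 → total 307.
  Any other capacity-feasible assignment to {F2, F4, F5} ships for at least 115.
Compare {F1, F4, F5}: its best feasible assignment gives total 337.
Compare {F1, F2, F4}: its best feasible assignment gives total 379.
Every other set of open sites that can feasibly serve all demand totals ≥ 337 even under its best assignment. Minimum: 307.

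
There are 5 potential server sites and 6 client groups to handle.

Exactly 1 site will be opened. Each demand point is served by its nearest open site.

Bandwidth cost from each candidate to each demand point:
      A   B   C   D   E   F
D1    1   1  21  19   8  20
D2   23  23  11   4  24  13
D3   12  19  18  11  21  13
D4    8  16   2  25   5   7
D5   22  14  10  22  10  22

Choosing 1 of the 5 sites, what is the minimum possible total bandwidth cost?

63

Open {D4}.
  A→D4 8, B→D4 16, C→D4 2, D→D4 25, E→D4 5, F→D4 7  ⇒ total 63.
Compare {D1}: total 70.
Compare {D3}: total 94.
No size-1 selection does better; minimum is 63.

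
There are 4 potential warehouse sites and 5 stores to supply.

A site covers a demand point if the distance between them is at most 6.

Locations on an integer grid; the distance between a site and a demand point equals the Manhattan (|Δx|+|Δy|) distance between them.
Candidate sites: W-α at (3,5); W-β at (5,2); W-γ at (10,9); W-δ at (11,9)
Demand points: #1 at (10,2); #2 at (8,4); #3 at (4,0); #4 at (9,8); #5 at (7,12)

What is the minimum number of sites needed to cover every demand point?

Coverage sets (demand points within 6 of each site):
  W-α: {#2, #3}
  W-β: {#1, #2, #3}
  W-γ: {#4, #5}
  W-δ: {#4}
No single site covers all 5 demand points.
But {W-β, W-γ} covers everything, so the minimum is 2.

2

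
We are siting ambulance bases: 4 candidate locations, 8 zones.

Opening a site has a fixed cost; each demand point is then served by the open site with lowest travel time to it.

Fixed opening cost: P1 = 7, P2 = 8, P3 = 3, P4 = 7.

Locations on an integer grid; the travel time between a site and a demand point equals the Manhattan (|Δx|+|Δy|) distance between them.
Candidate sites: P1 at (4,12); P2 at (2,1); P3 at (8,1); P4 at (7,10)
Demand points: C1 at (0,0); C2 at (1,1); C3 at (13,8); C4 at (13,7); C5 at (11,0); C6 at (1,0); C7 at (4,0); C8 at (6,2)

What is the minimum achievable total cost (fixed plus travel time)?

Open {P2, P3}: assign each demand point to its cheapest open site.
  C1→P2 3, C2→P2 1, C3→P3 12, C4→P3 11, C5→P3 4, C6→P2 2, C7→P2 3, C8→P3 3
  travel time 39, fixed 11 → total 50.
Compare {P2, P3, P4}: travel time 33 + fixed 18 = 51.
Compare {P2, P4}: travel time 41 + fixed 15 = 56.
Compare {P1, P2, P3}: travel time 39 + fixed 18 = 57.
All other subsets cost ≥ 51. Minimum total cost: 50.

50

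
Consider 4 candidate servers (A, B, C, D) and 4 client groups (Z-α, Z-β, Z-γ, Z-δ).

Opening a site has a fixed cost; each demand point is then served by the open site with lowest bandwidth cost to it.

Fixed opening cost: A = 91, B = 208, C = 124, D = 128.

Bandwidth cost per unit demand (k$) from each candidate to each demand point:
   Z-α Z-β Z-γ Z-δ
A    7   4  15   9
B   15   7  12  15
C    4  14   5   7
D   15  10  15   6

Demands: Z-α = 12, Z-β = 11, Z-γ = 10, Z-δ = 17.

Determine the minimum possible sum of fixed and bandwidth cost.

476

Open {A, C}: assign each demand point to its cheapest open site.
  Z-α→C 12×4=48, Z-β→A 11×4=44, Z-γ→C 10×5=50, Z-δ→C 17×7=119
  bandwidth cost 261, fixed 215 → total 476.
Compare {C}: bandwidth cost 371 + fixed 124 = 495.
Compare {A}: bandwidth cost 431 + fixed 91 = 522.
Compare {C, D}: bandwidth cost 310 + fixed 252 = 562.
All other subsets cost ≥ 495. Minimum total cost: 476.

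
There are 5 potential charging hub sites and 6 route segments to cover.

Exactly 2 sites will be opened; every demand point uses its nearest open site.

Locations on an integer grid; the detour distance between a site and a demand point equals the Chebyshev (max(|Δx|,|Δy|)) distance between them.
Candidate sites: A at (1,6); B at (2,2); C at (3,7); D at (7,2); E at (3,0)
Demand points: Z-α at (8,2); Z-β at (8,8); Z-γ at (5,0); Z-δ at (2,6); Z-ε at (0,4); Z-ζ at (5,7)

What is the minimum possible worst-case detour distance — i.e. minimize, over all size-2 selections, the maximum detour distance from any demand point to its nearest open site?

5

Open {B, C}.
  Farthest demand point is Z-α at detour distance 5 (to C); all others are ≤ 5.
With {C, D} the worst case is 5.
With {C, E} the worst case is 5.
No size-2 selection achieves below 5.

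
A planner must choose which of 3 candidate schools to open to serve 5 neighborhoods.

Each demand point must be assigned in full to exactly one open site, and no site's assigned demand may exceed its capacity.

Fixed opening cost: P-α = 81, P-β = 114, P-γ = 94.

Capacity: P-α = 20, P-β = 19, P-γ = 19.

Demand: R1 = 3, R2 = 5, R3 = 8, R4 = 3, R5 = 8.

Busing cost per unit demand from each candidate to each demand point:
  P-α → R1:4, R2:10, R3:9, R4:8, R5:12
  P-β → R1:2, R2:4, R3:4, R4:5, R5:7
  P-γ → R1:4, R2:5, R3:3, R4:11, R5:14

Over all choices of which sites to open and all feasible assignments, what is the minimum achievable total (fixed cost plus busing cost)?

329

Open {P-β, P-γ}; cheapest assignment that respects the capacities:
  P-β (cap 19, load 19): R1, R2, R4, R5 — cost 3×2 + 5×4 + 3×5 + 8×7 = 97
  P-γ (cap 19, load 8): R3 — cost 8×3 = 24
  Shipping 121, fixed 208 → total 329.
  Any other capacity-feasible assignment to {P-β, P-γ} ships for at least 121.
Compare {P-α, P-γ}: its best feasible assignment gives total 356.
Compare {P-α, P-β}: its best feasible assignment gives total 360.
Every other set of open sites that can feasibly serve all demand totals ≥ 356 even under its best assignment. Minimum: 329.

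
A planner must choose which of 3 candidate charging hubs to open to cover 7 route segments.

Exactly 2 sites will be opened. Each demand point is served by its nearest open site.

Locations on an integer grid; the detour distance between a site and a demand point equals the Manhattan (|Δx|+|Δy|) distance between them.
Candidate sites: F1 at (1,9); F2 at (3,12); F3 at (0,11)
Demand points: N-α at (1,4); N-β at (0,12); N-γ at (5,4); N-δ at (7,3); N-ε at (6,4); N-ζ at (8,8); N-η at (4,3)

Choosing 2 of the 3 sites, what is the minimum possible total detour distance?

54

Open {F1, F3}.
  N-α→F1 5, N-β→F3 1, N-γ→F1 9, N-δ→F1 12, N-ε→F1 10, N-ζ→F1 8, N-η→F1 9  ⇒ total 54.
Compare {F1, F2}: total 56.
Compare {F2, F3}: total 62.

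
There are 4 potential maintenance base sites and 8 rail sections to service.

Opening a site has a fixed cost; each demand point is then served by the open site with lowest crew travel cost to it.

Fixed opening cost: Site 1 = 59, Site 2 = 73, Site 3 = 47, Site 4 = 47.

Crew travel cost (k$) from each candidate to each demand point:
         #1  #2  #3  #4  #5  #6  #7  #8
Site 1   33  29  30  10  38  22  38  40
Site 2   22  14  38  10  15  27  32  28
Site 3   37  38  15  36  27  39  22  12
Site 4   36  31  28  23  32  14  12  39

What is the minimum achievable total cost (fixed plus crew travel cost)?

257

Open {Site 2, Site 3}: assign each demand point to its cheapest open site.
  #1→Site 2 22, #2→Site 2 14, #3→Site 3 15, #4→Site 2 10, #5→Site 2 15, #6→Site 2 27, #7→Site 3 22, #8→Site 3 12
  crew travel cost 137, fixed 120 → total 257.
Compare {Site 2}: crew travel cost 186 + fixed 73 = 259.
Compare {Site 4}: crew travel cost 215 + fixed 47 = 262.
Compare {Site 2, Site 4}: crew travel cost 143 + fixed 120 = 263.
All other subsets cost ≥ 259. Minimum total cost: 257.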